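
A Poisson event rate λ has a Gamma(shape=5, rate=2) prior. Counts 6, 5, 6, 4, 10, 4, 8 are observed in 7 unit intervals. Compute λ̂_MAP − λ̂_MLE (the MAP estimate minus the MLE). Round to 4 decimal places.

MAP − MLE = -0.9206

Σxᵢ = 43. Posterior is Gamma(48, 9); MAP = (48−1)/9 = 47/9 ≈ 5.22222.
MLE = x̄ = 43/7 ≈ 6.14286.
Difference = 47/9 − 43/7 = -58/63 ≈ -0.9206.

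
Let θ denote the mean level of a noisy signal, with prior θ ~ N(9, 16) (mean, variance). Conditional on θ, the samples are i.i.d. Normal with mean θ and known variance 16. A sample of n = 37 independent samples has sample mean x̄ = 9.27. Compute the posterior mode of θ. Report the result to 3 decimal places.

n = 37, x̄ = 9.27.
For a Normal prior and Normal likelihood with known variance, the posterior is Normal; its mode equals its mean, the precision-weighted average.
Prior precision 1/σ₀² = 1/16 = 0.0625; data precision n/σ² = 37/16 = 2.3125.
θ̂ = (0.0625·9 + 2.3125·9.27) / (0.0625 + 2.3125) = 21.999375/2.375 = 35199/3800 ≈ 9.263.

θ̂_MAP = 9.263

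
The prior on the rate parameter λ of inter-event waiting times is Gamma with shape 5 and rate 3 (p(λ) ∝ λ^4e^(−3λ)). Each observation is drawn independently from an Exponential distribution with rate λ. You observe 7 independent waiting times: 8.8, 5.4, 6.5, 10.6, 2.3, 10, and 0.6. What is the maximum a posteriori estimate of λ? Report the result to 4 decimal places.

λ̂_MAP = 0.2331

The Exponential(rate=λ) likelihood is ∝ λ^n e^(−λΣtᵢ). Here n = 7 and Σtᵢ = 8.8 + 5.4 + 6.5 + 10.6 + 2.3 + 10 + 0.6 = 44.2.
Posterior ∝ λ^4e^(−3λ) · λ^7e^(−44.2λ) = λ^11e^(−47.2λ), i.e. Gamma(12, 47.2).
Mode = (a−1)/b = 11/47.2 ≈ 0.2331.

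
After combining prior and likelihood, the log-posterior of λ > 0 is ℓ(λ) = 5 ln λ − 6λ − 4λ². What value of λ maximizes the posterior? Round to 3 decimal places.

ℓ'(λ) = 5/λ − 6 − 8λ. Setting this to zero and multiplying by λ: 8λ² + 6λ − 5 = 0.
λ = (−6 + √(6² + 4·8·5)) / (2·8) = (−6 + √196) / 16 = (−6 + 14)/16 = 1/2.
ℓ''(λ) = −5/λ² − 8 < 0, confirming a maximum.

λ̂_MAP = 0.500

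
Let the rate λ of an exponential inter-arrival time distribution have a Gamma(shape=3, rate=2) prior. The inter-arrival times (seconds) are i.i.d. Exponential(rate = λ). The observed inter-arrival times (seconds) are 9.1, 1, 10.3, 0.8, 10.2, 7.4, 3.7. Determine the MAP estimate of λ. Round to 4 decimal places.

λ̂_MAP = 0.2022

The Exponential(rate=λ) likelihood is ∝ λ^n e^(−λΣtᵢ). Here n = 7 and Σtᵢ = 9.1 + 1 + 10.3 + 0.8 + 10.2 + 7.4 + 3.7 = 42.5.
Posterior ∝ λ^2e^(−2λ) · λ^7e^(−42.5λ) = λ^9e^(−44.5λ), i.e. Gamma(10, 44.5).
Mode = (a−1)/b = 9/44.5 ≈ 0.2022.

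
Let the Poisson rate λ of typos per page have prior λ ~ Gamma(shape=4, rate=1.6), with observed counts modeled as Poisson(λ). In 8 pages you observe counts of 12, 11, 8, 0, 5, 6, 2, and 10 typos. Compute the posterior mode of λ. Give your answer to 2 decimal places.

λ̂_MAP = 5.94

Σxᵢ = 12+11+8+0+5+6+2+10 = 54, with n = 8.
Posterior ∝ λ^3e^(−1.6λ) · λ^54e^(−8λ) = λ^57e^(−9.6λ), i.e. Gamma(shape=58, rate=9.6).
The mode of a Gamma(a, b) with a ≥ 1 (shape–rate) is (a−1)/b = 57/9.6 ≈ 5.94.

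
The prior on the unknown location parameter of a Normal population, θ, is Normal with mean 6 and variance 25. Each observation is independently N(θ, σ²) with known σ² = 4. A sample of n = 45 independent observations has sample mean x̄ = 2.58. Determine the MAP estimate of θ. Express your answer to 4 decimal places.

n = 45, x̄ = 2.58.
For a Normal prior and Normal likelihood with known variance, the posterior is Normal; its mode equals its mean, the precision-weighted average.
Prior precision 1/σ₀² = 1/25 = 0.04; data precision n/σ² = 45/4 = 11.25.
θ̂ = (0.04·6 + 11.25·2.58) / (0.04 + 11.25) = 29.265/11.29 = 5853/2258 ≈ 2.5921.

θ̂_MAP = 2.5921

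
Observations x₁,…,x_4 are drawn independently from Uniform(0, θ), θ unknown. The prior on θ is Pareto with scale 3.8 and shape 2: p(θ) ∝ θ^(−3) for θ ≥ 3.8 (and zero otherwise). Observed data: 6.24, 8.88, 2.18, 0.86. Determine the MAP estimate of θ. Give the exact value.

θ̂_MAP = 8.88

The Uniform(0, θ) likelihood is θ^(−n) for θ ≥ max(xᵢ), zero otherwise. Here max(xᵢ) = 8.88.
Posterior ∝ θ^(−3) · θ^(−4) = θ^(−7) on θ ≥ max(3.8, 8.88) = 8.88.
This density is strictly decreasing in θ, so the posterior mode lies at the lower boundary of the support.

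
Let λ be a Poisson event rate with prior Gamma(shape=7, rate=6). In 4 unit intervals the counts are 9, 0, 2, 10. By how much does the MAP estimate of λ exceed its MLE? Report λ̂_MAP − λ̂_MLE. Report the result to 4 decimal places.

Σxᵢ = 21. Posterior is Gamma(28, 10); MAP = (28−1)/10 = 27/10 ≈ 2.70000.
MLE = x̄ = 21/4 ≈ 5.25000.
Difference = 27/10 − 21/4 = -51/20 ≈ -2.5500.

MAP − MLE = -2.5500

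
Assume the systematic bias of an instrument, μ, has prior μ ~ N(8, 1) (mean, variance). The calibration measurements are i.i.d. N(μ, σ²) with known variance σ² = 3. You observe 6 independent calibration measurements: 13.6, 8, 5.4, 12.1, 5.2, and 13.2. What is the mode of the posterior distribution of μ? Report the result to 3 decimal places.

μ̂_MAP = 9.056

n = 6; x̄ = (13.6 + 8 + 5.4 + 12.1 + 5.2 + 13.2)/6 = 57.5/6 = 115/12 ≈ 9.5833.
For a Normal prior and Normal likelihood with known variance, the posterior is Normal; its mode equals its mean, the precision-weighted average.
Prior precision 1/σ₀² = 1/1 = 1; data precision n/σ² = 6/3 = 2.
μ̂ = (1·8 + 2·(115/12)) / (1 + 2) = (163/6)/3 = 163/18 ≈ 9.056.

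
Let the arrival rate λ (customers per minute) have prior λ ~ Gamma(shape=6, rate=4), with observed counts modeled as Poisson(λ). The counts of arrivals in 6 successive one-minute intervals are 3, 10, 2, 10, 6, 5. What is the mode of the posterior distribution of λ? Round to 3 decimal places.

Σxᵢ = 3+10+2+10+6+5 = 36, with n = 6.
Posterior ∝ λ^5e^(−4λ) · λ^36e^(−6λ) = λ^41e^(−10λ), i.e. Gamma(shape=42, rate=10).
The mode of a Gamma(a, b) with a ≥ 1 (shape–rate) is (a−1)/b = 41/10 ≈ 4.100.

λ̂_MAP = 4.100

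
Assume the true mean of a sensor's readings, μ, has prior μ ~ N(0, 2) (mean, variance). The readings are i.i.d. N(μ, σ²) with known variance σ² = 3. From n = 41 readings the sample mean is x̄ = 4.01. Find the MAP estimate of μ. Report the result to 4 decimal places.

μ̂_MAP = 3.8685

n = 41, x̄ = 4.01.
For a Normal prior and Normal likelihood with known variance, the posterior is Normal; its mode equals its mean, the precision-weighted average.
Prior precision 1/σ₀² = 1/2 = 0.5; data precision n/σ² = 41/3.
μ̂ = (0.5·0 + (41/3)·4.01) / (0.5 + 41/3) = (16441/300)/(85/6) = 16441/4250 ≈ 3.8685.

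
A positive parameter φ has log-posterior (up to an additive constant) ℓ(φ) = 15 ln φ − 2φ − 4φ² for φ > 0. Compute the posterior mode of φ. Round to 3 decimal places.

ℓ'(φ) = 15/φ − 2 − 8φ. Setting this to zero and multiplying by φ: 8φ² + 2φ − 15 = 0.
φ = (−2 + √(2² + 4·8·15)) / (2·8) = (−2 + √484) / 16 = (−2 + 22)/16 = 5/4.
ℓ''(φ) = −15/φ² − 8 < 0, confirming a maximum.

φ̂_MAP = 1.250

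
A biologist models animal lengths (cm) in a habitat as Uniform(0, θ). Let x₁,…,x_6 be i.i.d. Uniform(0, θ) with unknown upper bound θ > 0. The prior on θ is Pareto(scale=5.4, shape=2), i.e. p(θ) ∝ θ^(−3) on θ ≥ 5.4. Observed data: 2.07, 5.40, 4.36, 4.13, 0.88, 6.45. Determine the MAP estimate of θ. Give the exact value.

The Uniform(0, θ) likelihood is θ^(−n) for θ ≥ max(xᵢ), zero otherwise. Here max(xᵢ) = 6.45.
Posterior ∝ θ^(−3) · θ^(−6) = θ^(−9) on θ ≥ max(5.4, 6.45) = 6.45.
This density is strictly decreasing in θ, so the posterior mode lies at the lower boundary of the support.

θ̂_MAP = 6.45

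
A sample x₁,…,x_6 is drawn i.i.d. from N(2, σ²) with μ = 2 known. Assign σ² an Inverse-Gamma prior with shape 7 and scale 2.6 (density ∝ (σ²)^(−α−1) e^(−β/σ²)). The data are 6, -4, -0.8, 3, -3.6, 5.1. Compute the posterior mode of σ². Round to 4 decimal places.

Sum of squared deviations about the known mean: SS = (6−2)² + (-4−2)² + (-0.8−2)² + (3−2)² + (-3.6−2)² + (5.1−2)² = 101.81.
The Normal likelihood contributes (σ²)^(−n/2) exp(−SS/(2σ²)), so the posterior is Inverse-Gamma(α + n/2, β + SS/2) = Inverse-Gamma(10, 53.505).
The mode of Inverse-Gamma(a, b) is b/(a+1) = 53.505/11 ≈ 4.8641.

σ̂²_MAP = 4.8641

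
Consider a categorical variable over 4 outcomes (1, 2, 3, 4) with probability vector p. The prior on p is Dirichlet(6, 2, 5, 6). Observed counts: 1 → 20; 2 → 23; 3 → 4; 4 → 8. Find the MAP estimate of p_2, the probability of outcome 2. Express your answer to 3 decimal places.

The posterior is Dirichlet(αᵢ + nᵢ) = Dirichlet(26, 25, 9, 14).
For a Dirichlet(a₁,…,a_K) with all aᵢ > 1, the mode has j-th component (aⱼ − 1)/(Σaᵢ − K).
Here Σaᵢ = 74 and K = 4, so p_2 = (25 − 1)/(74 − 4) = 24/70 ≈ 0.343.

MAP estimate: 0.343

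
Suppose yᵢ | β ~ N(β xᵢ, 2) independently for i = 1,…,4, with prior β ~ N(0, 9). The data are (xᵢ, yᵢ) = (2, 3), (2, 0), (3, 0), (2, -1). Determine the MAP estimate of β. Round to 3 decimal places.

β̂_MAP = 0.188

log p(β | y) = −Σ(yᵢ − βxᵢ)²/(2·2) − β²/(2·9) + const.
Setting the derivative to zero: Σxᵢ(yᵢ − βxᵢ)/2 − β/9 = 0, so β = Σxᵢyᵢ / (Σxᵢ² + σ²/τ²).
Σxᵢyᵢ = 2·3 + 2·0 + 3·0 + 2·(-1) = 4; Σxᵢ² = 21; σ²/τ² = 2/9.
β̂_MAP = 4 / (21 + 2/9) = 4/(191/9) = 36/191 ≈ 0.188.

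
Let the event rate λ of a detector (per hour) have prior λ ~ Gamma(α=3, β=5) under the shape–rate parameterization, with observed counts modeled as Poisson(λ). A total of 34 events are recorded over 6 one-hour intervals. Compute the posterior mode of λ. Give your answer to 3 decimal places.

λ̂_MAP = 3.273

Σxᵢ = 34, n = 6.
Posterior ∝ λ^2e^(−5λ) · λ^34e^(−6λ) = λ^36e^(−11λ), i.e. Gamma(shape=37, rate=11).
The mode of a Gamma(a, b) with a ≥ 1 (shape–rate) is (a−1)/b = 36/11 ≈ 3.273.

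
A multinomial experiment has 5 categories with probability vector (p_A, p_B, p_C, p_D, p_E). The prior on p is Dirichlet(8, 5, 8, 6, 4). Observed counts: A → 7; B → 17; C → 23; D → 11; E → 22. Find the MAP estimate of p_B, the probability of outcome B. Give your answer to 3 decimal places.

The posterior is Dirichlet(αᵢ + nᵢ) = Dirichlet(15, 22, 31, 17, 26).
For a Dirichlet(a₁,…,a_K) with all aᵢ > 1, the mode has j-th component (aⱼ − 1)/(Σaᵢ − K).
Here Σaᵢ = 111 and K = 5, so p_B = (22 − 1)/(111 − 5) = 21/106 ≈ 0.198.

MAP estimate of p_B = 0.198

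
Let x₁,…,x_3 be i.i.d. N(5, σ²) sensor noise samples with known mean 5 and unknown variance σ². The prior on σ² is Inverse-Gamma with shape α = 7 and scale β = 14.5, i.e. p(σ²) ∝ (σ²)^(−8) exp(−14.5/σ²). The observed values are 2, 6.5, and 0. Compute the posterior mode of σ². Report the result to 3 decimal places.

σ̂²_MAP = 3.434

Sum of squared deviations about the known mean: SS = (2−5)² + (6.5−5)² + (0−5)² = 36.25.
The Normal likelihood contributes (σ²)^(−n/2) exp(−SS/(2σ²)), so the posterior is Inverse-Gamma(α + n/2, β + SS/2) = Inverse-Gamma(8.5, 32.625).
The mode of Inverse-Gamma(a, b) is b/(a+1) = 32.625/9.5 ≈ 3.434.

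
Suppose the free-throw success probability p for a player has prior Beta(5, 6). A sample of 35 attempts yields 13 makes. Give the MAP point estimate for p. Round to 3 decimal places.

Prior: Beta(5, 6).
Data: 13 successes in 35 trials. The binomial likelihood contributes p^13(1−p)^22, so the posterior is Beta(5+13, 6+22) = Beta(18, 28).
For Beta(a, b) with a, b > 1 the mode is (a−1)/(a+b−2) = 17/44 ≈ 0.386.

p̂_MAP = 0.386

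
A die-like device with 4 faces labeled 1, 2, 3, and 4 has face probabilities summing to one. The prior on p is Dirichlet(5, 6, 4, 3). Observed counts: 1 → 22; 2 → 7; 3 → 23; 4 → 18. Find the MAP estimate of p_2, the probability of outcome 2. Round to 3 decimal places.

MAP estimate: 0.143

The posterior is Dirichlet(αᵢ + nᵢ) = Dirichlet(27, 13, 27, 21).
For a Dirichlet(a₁,…,a_K) with all aᵢ > 1, the mode has j-th component (aⱼ − 1)/(Σaᵢ − K).
Here Σaᵢ = 88 and K = 4, so p_2 = (13 − 1)/(88 − 4) = 12/84 ≈ 0.143.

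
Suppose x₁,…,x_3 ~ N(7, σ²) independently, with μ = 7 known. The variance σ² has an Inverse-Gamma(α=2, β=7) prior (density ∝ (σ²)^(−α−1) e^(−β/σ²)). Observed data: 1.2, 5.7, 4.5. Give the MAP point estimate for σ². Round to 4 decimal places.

σ̂²_MAP = 6.1756

Sum of squared deviations about the known mean: SS = (1.2−7)² + (5.7−7)² + (4.5−7)² = 41.58.
The Normal likelihood contributes (σ²)^(−n/2) exp(−SS/(2σ²)), so the posterior is Inverse-Gamma(α + n/2, β + SS/2) = Inverse-Gamma(3.5, 27.79).
The mode of Inverse-Gamma(a, b) is b/(a+1) = 27.79/4.5 ≈ 6.1756.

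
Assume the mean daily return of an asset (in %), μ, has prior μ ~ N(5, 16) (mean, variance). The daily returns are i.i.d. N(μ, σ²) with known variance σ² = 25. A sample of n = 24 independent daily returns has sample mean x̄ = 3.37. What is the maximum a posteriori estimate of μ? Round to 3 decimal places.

μ̂_MAP = 3.470

n = 24, x̄ = 3.37.
For a Normal prior and Normal likelihood with known variance, the posterior is Normal; its mode equals its mean, the precision-weighted average.
Prior precision 1/σ₀² = 1/16 = 0.0625; data precision n/σ² = 24/25 = 0.96.
μ̂ = (0.0625·5 + 0.96·3.37) / (0.0625 + 0.96) = 3.5477/1.0225 = 35477/10225 ≈ 3.470.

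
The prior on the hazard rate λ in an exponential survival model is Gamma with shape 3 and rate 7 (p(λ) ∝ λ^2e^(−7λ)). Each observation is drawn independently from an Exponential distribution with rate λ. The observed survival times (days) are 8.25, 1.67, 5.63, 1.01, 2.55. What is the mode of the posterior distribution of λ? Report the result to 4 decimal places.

λ̂_MAP = 0.2681

The Exponential(rate=λ) likelihood is ∝ λ^n e^(−λΣtᵢ). Here n = 5 and Σtᵢ = 8.25 + 1.67 + 5.63 + 1.01 + 2.55 = 19.11.
Posterior ∝ λ^2e^(−7λ) · λ^5e^(−19.11λ) = λ^7e^(−26.11λ), i.e. Gamma(8, 26.11).
Mode = (a−1)/b = 7/26.11 ≈ 0.2681.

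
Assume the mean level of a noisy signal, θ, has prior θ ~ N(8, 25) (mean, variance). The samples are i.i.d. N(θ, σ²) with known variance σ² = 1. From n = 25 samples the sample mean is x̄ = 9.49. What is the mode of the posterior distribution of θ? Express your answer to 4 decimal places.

θ̂_MAP = 9.4876

n = 25, x̄ = 9.49.
For a Normal prior and Normal likelihood with known variance, the posterior is Normal; its mode equals its mean, the precision-weighted average.
Prior precision 1/σ₀² = 1/25 = 0.04; data precision n/σ² = 25/1 = 25.
θ̂ = (0.04·8 + 25·9.49) / (0.04 + 25) = 237.57/25.04 = 23757/2504 ≈ 9.4876.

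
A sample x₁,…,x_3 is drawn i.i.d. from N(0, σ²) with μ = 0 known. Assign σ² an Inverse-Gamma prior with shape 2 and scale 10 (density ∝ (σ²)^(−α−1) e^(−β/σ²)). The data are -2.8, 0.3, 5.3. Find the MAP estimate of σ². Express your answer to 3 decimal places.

Sum of squared deviations about the known mean: SS = (-2.8−0)² + (0.3−0)² + (5.3−0)² = 36.02.
The Normal likelihood contributes (σ²)^(−n/2) exp(−SS/(2σ²)), so the posterior is Inverse-Gamma(α + n/2, β + SS/2) = Inverse-Gamma(3.5, 28.01).
The mode of Inverse-Gamma(a, b) is b/(a+1) = 28.01/4.5 ≈ 6.224.

σ̂²_MAP = 6.224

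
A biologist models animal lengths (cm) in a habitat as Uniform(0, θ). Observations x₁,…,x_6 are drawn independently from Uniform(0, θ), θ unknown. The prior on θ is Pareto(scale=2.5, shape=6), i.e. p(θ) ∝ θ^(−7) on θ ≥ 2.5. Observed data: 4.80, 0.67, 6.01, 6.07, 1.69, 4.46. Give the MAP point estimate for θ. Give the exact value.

θ̂_MAP = 6.07

The Uniform(0, θ) likelihood is θ^(−n) for θ ≥ max(xᵢ), zero otherwise. Here max(xᵢ) = 6.07.
Posterior ∝ θ^(−7) · θ^(−6) = θ^(−13) on θ ≥ max(2.5, 6.07) = 6.07.
This density is strictly decreasing in θ, so the posterior mode lies at the lower boundary of the support.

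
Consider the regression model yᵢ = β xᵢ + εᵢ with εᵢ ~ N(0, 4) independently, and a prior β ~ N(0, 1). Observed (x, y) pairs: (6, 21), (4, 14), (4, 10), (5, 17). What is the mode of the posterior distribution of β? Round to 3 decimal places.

β̂_MAP = 3.165

log p(β | y) = −Σ(yᵢ − βxᵢ)²/(2·4) − β²/(2·1) + const.
Setting the derivative to zero: Σxᵢ(yᵢ − βxᵢ)/4 − β/1 = 0, so β = Σxᵢyᵢ / (Σxᵢ² + σ²/τ²).
Σxᵢyᵢ = 6·21 + 4·14 + 4·10 + 5·17 = 307; Σxᵢ² = 93; σ²/τ² = 4.
β̂_MAP = 307 / (93 + 4) = 307/97 ≈ 3.165.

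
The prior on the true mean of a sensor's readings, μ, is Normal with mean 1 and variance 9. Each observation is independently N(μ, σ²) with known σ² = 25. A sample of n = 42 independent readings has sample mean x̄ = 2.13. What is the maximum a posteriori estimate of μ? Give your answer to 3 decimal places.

μ̂_MAP = 2.060

n = 42, x̄ = 2.13.
For a Normal prior and Normal likelihood with known variance, the posterior is Normal; its mode equals its mean, the precision-weighted average.
Prior precision 1/σ₀² = 1/9; data precision n/σ² = 42/25 = 1.68.
μ̂ = ((1/9)·1 + 1.68·2.13) / (1/9 + 1.68) = (41507/11250)/(403/225) = 41507/20150 ≈ 2.060.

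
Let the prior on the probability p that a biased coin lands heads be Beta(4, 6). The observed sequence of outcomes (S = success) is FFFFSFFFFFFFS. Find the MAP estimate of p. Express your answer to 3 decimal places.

p̂_MAP = 0.238

Prior: Beta(4, 6).
Data: 2 successes in 13 trials (from the sequence). The binomial likelihood contributes p^2(1−p)^11, so the posterior is Beta(4+2, 6+11) = Beta(6, 17).
For Beta(a, b) with a, b > 1 the mode is (a−1)/(a+b−2) = 5/21 ≈ 0.238.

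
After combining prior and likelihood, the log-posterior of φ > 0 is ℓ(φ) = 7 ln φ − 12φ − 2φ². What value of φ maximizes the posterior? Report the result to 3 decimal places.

ℓ'(φ) = 7/φ − 12 − 4φ. Setting this to zero and multiplying by φ: 4φ² + 12φ − 7 = 0.
φ = (−12 + √(12² + 4·4·7)) / (2·4) = (−12 + √256) / 8 = (−12 + 16)/8 = 1/2.
ℓ''(φ) = −7/φ² − 4 < 0, confirming a maximum.

φ̂_MAP = 0.500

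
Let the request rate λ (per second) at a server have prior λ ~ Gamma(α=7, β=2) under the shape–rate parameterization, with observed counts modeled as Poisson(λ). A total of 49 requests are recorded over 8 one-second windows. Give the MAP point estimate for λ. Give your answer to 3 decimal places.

Σxᵢ = 49, n = 8.
Posterior ∝ λ^6e^(−2λ) · λ^49e^(−8λ) = λ^55e^(−10λ), i.e. Gamma(shape=56, rate=10).
The mode of a Gamma(a, b) with a ≥ 1 (shape–rate) is (a−1)/b = 55/10 ≈ 5.500.

λ̂_MAP = 5.500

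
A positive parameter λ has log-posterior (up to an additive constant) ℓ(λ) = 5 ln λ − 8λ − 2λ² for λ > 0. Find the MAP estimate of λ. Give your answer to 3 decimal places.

ℓ'(λ) = 5/λ − 8 − 4λ. Setting this to zero and multiplying by λ: 4λ² + 8λ − 5 = 0.
λ = (−8 + √(8² + 4·4·5)) / (2·4) = (−8 + √144) / 8 = (−8 + 12)/8 = 1/2.
ℓ''(λ) = −5/λ² − 4 < 0, confirming a maximum.

λ̂_MAP = 0.500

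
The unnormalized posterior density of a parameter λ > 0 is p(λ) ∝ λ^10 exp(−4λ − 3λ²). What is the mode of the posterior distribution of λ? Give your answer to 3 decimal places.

ℓ'(λ) = 10/λ − 4 − 6λ. Setting this to zero and multiplying by λ: 6λ² + 4λ − 10 = 0.
λ = (−4 + √(4² + 4·6·10)) / (2·6) = (−4 + √256) / 12 = (−4 + 16)/12 = 1.
ℓ''(λ) = −10/λ² − 6 < 0, confirming a maximum.

λ̂_MAP = 1.000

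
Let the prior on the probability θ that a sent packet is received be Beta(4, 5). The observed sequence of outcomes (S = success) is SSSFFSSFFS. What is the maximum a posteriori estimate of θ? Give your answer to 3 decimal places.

Prior: Beta(4, 5).
Data: 6 successes in 10 trials (from the sequence). The binomial likelihood contributes θ^6(1−θ)^4, so the posterior is Beta(4+6, 5+4) = Beta(10, 9).
For Beta(a, b) with a, b > 1 the mode is (a−1)/(a+b−2) = 9/17 ≈ 0.529.

θ̂_MAP = 0.529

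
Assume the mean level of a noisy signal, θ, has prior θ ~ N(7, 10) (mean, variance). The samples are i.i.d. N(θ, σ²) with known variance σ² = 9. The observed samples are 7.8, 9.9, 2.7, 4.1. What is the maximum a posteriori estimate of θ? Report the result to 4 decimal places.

n = 4; x̄ = (7.8 + 9.9 + 2.7 + 4.1)/4 = 24.5/4 = 6.125.
For a Normal prior and Normal likelihood with known variance, the posterior is Normal; its mode equals its mean, the precision-weighted average.
Prior precision 1/σ₀² = 1/10 = 0.1; data precision n/σ² = 4/9.
θ̂ = (0.1·7 + (4/9)·6.125) / (0.1 + 4/9) = (154/45)/(49/90) = 44/7 ≈ 6.2857.

θ̂_MAP = 6.2857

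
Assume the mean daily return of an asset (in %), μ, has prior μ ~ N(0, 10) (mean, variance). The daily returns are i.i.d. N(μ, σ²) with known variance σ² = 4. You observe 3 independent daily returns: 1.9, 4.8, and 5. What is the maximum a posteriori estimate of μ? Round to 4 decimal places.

n = 3; x̄ = (1.9 + 4.8 + 5)/3 = 11.7/3 = 3.9.
For a Normal prior and Normal likelihood with known variance, the posterior is Normal; its mode equals its mean, the precision-weighted average.
Prior precision 1/σ₀² = 1/10 = 0.1; data precision n/σ² = 3/4 = 0.75.
μ̂ = (0.1·0 + 0.75·3.9) / (0.1 + 0.75) = 2.925/0.85 = 117/34 ≈ 3.4412.

μ̂_MAP = 3.4412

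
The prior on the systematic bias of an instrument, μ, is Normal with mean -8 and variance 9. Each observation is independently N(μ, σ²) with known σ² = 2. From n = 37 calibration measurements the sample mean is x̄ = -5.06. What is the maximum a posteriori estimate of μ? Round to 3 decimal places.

n = 37, x̄ = -5.06.
For a Normal prior and Normal likelihood with known variance, the posterior is Normal; its mode equals its mean, the precision-weighted average.
Prior precision 1/σ₀² = 1/9; data precision n/σ² = 37/2 = 18.5.
μ̂ = ((1/9)·(-8) + 18.5·(-5.06)) / (1/9 + 18.5) = (-85049/900)/(335/18) = -85049/16750 ≈ -5.078.

μ̂_MAP = -5.078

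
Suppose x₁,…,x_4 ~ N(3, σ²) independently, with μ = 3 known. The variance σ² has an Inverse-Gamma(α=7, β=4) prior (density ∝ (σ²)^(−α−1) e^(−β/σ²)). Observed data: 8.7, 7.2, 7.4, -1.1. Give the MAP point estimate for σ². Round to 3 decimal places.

σ̂²_MAP = 4.715

Sum of squared deviations about the known mean: SS = (8.7−3)² + (7.2−3)² + (7.4−3)² + (-1.1−3)² = 86.3.
The Normal likelihood contributes (σ²)^(−n/2) exp(−SS/(2σ²)), so the posterior is Inverse-Gamma(α + n/2, β + SS/2) = Inverse-Gamma(9, 47.15).
The mode of Inverse-Gamma(a, b) is b/(a+1) = 47.15/10 ≈ 4.715.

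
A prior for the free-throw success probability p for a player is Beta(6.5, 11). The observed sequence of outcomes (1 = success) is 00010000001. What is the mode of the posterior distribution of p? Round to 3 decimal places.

Prior: Beta(6.5, 11).
Data: 2 successes in 11 trials (from the sequence). The binomial likelihood contributes p^2(1−p)^9, so the posterior is Beta(6.5+2, 11+9) = Beta(8.5, 20).
For Beta(a, b) with a, b > 1 the mode is (a−1)/(a+b−2) = 7.5/26.5 ≈ 0.283.

p̂_MAP = 0.283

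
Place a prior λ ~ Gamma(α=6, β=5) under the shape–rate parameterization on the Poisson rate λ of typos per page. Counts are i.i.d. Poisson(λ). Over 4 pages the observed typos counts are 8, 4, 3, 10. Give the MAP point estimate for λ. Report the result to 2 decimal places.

Σxᵢ = 8+4+3+10 = 25, with n = 4.
Posterior ∝ λ^5e^(−5λ) · λ^25e^(−4λ) = λ^30e^(−9λ), i.e. Gamma(shape=31, rate=9).
The mode of a Gamma(a, b) with a ≥ 1 (shape–rate) is (a−1)/b = 30/9 ≈ 3.33.

λ̂_MAP = 3.33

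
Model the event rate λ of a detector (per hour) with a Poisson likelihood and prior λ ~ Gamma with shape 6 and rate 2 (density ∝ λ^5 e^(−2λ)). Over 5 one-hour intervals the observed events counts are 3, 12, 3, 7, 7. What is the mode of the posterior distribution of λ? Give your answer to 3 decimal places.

Σxᵢ = 3+12+3+7+7 = 32, with n = 5.
Posterior ∝ λ^5e^(−2λ) · λ^32e^(−5λ) = λ^37e^(−7λ), i.e. Gamma(shape=38, rate=7).
The mode of a Gamma(a, b) with a ≥ 1 (shape–rate) is (a−1)/b = 37/7 ≈ 5.286.

λ̂_MAP = 5.286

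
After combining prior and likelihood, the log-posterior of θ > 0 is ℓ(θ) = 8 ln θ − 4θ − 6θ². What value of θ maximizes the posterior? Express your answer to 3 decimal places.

θ̂_MAP = 0.667

ℓ'(θ) = 8/θ − 4 − 12θ. Setting this to zero and multiplying by θ: 12θ² + 4θ − 8 = 0.
θ = (−4 + √(4² + 4·12·8)) / (2·12) = (−4 + √400) / 24 = (−4 + 20)/24 = 2/3.
ℓ''(θ) = −8/θ² − 12 < 0, confirming a maximum.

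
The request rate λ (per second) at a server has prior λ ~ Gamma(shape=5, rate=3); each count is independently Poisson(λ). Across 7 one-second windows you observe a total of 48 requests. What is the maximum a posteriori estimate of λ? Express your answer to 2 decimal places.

λ̂_MAP = 5.20

Σxᵢ = 48, n = 7.
Posterior ∝ λ^4e^(−3λ) · λ^48e^(−7λ) = λ^52e^(−10λ), i.e. Gamma(shape=53, rate=10).
The mode of a Gamma(a, b) with a ≥ 1 (shape–rate) is (a−1)/b = 52/10 ≈ 5.20.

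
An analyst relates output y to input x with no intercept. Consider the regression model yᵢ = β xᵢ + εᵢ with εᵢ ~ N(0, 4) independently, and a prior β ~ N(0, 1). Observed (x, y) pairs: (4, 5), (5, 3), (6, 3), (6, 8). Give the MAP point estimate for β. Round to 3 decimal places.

log p(β | y) = −Σ(yᵢ − βxᵢ)²/(2·4) − β²/(2·1) + const.
Setting the derivative to zero: Σxᵢ(yᵢ − βxᵢ)/4 − β/1 = 0, so β = Σxᵢyᵢ / (Σxᵢ² + σ²/τ²).
Σxᵢyᵢ = 4·5 + 5·3 + 6·3 + 6·8 = 101; Σxᵢ² = 113; σ²/τ² = 4.
β̂_MAP = 101 / (113 + 4) = 101/117 ≈ 0.863.

β̂_MAP = 0.863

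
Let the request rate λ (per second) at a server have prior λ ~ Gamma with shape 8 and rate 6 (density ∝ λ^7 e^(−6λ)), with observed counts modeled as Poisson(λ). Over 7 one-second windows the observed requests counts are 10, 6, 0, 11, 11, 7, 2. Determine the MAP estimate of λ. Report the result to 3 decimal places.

Σxᵢ = 10+6+0+11+11+7+2 = 47, with n = 7.
Posterior ∝ λ^7e^(−6λ) · λ^47e^(−7λ) = λ^54e^(−13λ), i.e. Gamma(shape=55, rate=13).
The mode of a Gamma(a, b) with a ≥ 1 (shape–rate) is (a−1)/b = 54/13 ≈ 4.154.

λ̂_MAP = 4.154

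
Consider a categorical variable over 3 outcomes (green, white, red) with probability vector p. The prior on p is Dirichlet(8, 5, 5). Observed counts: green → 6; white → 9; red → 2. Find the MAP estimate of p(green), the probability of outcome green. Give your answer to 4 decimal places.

The posterior is Dirichlet(αᵢ + nᵢ) = Dirichlet(14, 14, 7).
For a Dirichlet(a₁,…,a_K) with all aᵢ > 1, the mode has j-th component (aⱼ − 1)/(Σaᵢ − K).
Here Σaᵢ = 35 and K = 3, so p(green) = (14 − 1)/(35 − 3) = 13/32 ≈ 0.4063.

MAP estimate of p(green) = 0.4063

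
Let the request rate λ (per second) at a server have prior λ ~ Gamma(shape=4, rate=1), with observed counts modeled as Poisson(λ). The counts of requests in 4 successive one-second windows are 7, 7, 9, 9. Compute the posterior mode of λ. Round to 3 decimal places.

Σxᵢ = 7+7+9+9 = 32, with n = 4.
Posterior ∝ λ^3e^(−1λ) · λ^32e^(−4λ) = λ^35e^(−5λ), i.e. Gamma(shape=36, rate=5).
The mode of a Gamma(a, b) with a ≥ 1 (shape–rate) is (a−1)/b = 35/5 ≈ 7.000.

λ̂_MAP = 7.000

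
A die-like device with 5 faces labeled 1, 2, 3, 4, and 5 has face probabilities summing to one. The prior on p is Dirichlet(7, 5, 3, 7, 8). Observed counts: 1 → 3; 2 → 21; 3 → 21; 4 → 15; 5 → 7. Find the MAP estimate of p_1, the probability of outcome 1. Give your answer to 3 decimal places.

The posterior is Dirichlet(αᵢ + nᵢ) = Dirichlet(10, 26, 24, 22, 15).
For a Dirichlet(a₁,…,a_K) with all aᵢ > 1, the mode has j-th component (aⱼ − 1)/(Σaᵢ − K).
Here Σaᵢ = 97 and K = 5, so p_1 = (10 − 1)/(97 − 5) = 9/92 ≈ 0.098.

MAP estimate: 0.098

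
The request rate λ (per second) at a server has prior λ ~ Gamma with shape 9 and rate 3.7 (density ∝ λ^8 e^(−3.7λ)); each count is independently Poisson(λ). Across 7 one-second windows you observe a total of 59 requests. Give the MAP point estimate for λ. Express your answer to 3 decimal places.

Σxᵢ = 59, n = 7.
Posterior ∝ λ^8e^(−3.7λ) · λ^59e^(−7λ) = λ^67e^(−10.7λ), i.e. Gamma(shape=68, rate=10.7).
The mode of a Gamma(a, b) with a ≥ 1 (shape–rate) is (a−1)/b = 67/10.7 ≈ 6.262.

λ̂_MAP = 6.262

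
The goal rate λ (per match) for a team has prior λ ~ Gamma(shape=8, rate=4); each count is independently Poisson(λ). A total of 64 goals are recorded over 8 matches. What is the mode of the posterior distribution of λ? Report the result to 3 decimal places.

Σxᵢ = 64, n = 8.
Posterior ∝ λ^7e^(−4λ) · λ^64e^(−8λ) = λ^71e^(−12λ), i.e. Gamma(shape=72, rate=12).
The mode of a Gamma(a, b) with a ≥ 1 (shape–rate) is (a−1)/b = 71/12 ≈ 5.917.

λ̂_MAP = 5.917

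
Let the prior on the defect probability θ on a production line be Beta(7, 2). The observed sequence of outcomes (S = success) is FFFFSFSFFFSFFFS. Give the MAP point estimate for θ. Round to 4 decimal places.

Prior: Beta(7, 2).
Data: 4 successes in 15 trials (from the sequence). The binomial likelihood contributes θ^4(1−θ)^11, so the posterior is Beta(7+4, 2+11) = Beta(11, 13).
For Beta(a, b) with a, b > 1 the mode is (a−1)/(a+b−2) = 10/22 ≈ 0.4545.

θ̂_MAP = 0.4545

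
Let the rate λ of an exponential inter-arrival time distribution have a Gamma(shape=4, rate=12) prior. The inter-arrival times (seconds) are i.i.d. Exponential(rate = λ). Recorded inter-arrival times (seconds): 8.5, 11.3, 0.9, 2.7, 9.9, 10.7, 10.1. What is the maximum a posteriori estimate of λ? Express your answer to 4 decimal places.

The Exponential(rate=λ) likelihood is ∝ λ^n e^(−λΣtᵢ). Here n = 7 and Σtᵢ = 8.5 + 11.3 + 0.9 + 2.7 + 9.9 + 10.7 + 10.1 = 54.1.
Posterior ∝ λ^3e^(−12λ) · λ^7e^(−54.1λ) = λ^10e^(−66.1λ), i.e. Gamma(11, 66.1).
Mode = (a−1)/b = 10/66.1 ≈ 0.1513.

λ̂_MAP = 0.1513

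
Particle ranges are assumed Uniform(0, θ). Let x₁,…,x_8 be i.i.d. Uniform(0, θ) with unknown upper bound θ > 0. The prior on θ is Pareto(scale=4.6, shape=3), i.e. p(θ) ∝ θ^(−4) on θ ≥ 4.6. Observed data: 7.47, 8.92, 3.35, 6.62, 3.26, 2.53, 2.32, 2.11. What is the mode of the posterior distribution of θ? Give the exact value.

The Uniform(0, θ) likelihood is θ^(−n) for θ ≥ max(xᵢ), zero otherwise. Here max(xᵢ) = 8.92.
Posterior ∝ θ^(−4) · θ^(−8) = θ^(−12) on θ ≥ max(4.6, 8.92) = 8.92.
This density is strictly decreasing in θ, so the posterior mode lies at the lower boundary of the support.

θ̂_MAP = 8.92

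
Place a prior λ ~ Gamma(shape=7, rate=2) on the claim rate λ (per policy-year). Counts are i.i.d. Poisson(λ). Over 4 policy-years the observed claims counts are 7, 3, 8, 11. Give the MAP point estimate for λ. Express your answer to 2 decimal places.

λ̂_MAP = 5.83

Σxᵢ = 7+3+8+11 = 29, with n = 4.
Posterior ∝ λ^6e^(−2λ) · λ^29e^(−4λ) = λ^35e^(−6λ), i.e. Gamma(shape=36, rate=6).
The mode of a Gamma(a, b) with a ≥ 1 (shape–rate) is (a−1)/b = 35/6 ≈ 5.83.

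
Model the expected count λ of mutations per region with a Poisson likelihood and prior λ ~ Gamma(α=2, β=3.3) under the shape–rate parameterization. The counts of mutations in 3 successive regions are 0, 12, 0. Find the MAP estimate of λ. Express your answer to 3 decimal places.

λ̂_MAP = 2.063

Σxᵢ = 0+12+0 = 12, with n = 3.
Posterior ∝ λe^(−3.3λ) · λ^12e^(−3λ) = λ^13e^(−6.3λ), i.e. Gamma(shape=14, rate=6.3).
The mode of a Gamma(a, b) with a ≥ 1 (shape–rate) is (a−1)/b = 13/6.3 ≈ 2.063.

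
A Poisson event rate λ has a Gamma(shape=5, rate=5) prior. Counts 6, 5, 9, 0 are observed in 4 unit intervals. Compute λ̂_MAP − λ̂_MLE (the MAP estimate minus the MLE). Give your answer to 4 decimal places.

Σxᵢ = 20. Posterior is Gamma(25, 9); MAP = (25−1)/9 = 24/9 ≈ 2.66667.
MLE = x̄ = 20/4 ≈ 5.00000.
Difference = 24/9 − 20/4 = -7/3 ≈ -2.3333.

MAP − MLE = -2.3333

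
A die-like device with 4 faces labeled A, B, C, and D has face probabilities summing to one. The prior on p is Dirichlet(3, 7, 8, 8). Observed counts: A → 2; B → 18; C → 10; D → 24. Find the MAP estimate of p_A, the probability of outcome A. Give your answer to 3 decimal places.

MAP estimate of p_A = 0.053

The posterior is Dirichlet(αᵢ + nᵢ) = Dirichlet(5, 25, 18, 32).
For a Dirichlet(a₁,…,a_K) with all aᵢ > 1, the mode has j-th component (aⱼ − 1)/(Σaᵢ − K).
Here Σaᵢ = 80 and K = 4, so p_A = (5 − 1)/(80 − 4) = 4/76 ≈ 0.053.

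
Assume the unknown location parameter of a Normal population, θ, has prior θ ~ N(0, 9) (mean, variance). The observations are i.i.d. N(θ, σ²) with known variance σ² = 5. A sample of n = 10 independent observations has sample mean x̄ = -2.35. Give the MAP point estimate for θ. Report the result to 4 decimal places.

θ̂_MAP = -2.2263

n = 10, x̄ = -2.35.
For a Normal prior and Normal likelihood with known variance, the posterior is Normal; its mode equals its mean, the precision-weighted average.
Prior precision 1/σ₀² = 1/9; data precision n/σ² = 10/5 = 2.
θ̂ = ((1/9)·0 + 2·(-2.35)) / (1/9 + 2) = (-4.7)/(19/9) = -423/190 ≈ -2.2263.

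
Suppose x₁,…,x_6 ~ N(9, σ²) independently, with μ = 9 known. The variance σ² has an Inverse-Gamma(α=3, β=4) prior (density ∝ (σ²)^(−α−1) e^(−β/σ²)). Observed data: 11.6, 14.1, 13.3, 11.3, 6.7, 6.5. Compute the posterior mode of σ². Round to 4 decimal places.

σ̂²_MAP = 5.4350

Sum of squared deviations about the known mean: SS = (11.6−9)² + (14.1−9)² + (13.3−9)² + (11.3−9)² + (6.7−9)² + (6.5−9)² = 68.09.
The Normal likelihood contributes (σ²)^(−n/2) exp(−SS/(2σ²)), so the posterior is Inverse-Gamma(α + n/2, β + SS/2) = Inverse-Gamma(6, 38.045).
The mode of Inverse-Gamma(a, b) is b/(a+1) = 38.045/7 ≈ 5.4350.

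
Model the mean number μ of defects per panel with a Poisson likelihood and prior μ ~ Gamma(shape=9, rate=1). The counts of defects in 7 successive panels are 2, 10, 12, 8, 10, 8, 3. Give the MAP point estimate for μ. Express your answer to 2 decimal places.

μ̂_MAP = 7.63

Σxᵢ = 2+10+12+8+10+8+3 = 53, with n = 7.
Posterior ∝ μ^8e^(−1μ) · μ^53e^(−7μ) = μ^61e^(−8μ), i.e. Gamma(shape=62, rate=8).
The mode of a Gamma(a, b) with a ≥ 1 (shape–rate) is (a−1)/b = 61/8 ≈ 7.63.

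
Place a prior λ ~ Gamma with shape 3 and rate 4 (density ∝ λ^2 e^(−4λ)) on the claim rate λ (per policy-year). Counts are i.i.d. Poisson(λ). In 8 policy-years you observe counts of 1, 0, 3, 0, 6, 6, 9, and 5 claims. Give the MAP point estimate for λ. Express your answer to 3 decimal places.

λ̂_MAP = 2.667

Σxᵢ = 1+0+3+0+6+6+9+5 = 30, with n = 8.
Posterior ∝ λ^2e^(−4λ) · λ^30e^(−8λ) = λ^32e^(−12λ), i.e. Gamma(shape=33, rate=12).
The mode of a Gamma(a, b) with a ≥ 1 (shape–rate) is (a−1)/b = 32/12 ≈ 2.667.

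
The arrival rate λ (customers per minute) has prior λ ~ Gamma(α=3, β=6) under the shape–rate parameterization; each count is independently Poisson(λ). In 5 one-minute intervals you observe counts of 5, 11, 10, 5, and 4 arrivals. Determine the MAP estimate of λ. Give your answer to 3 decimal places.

λ̂_MAP = 3.364

Σxᵢ = 5+11+10+5+4 = 35, with n = 5.
Posterior ∝ λ^2e^(−6λ) · λ^35e^(−5λ) = λ^37e^(−11λ), i.e. Gamma(shape=38, rate=11).
The mode of a Gamma(a, b) with a ≥ 1 (shape–rate) is (a−1)/b = 37/11 ≈ 3.364.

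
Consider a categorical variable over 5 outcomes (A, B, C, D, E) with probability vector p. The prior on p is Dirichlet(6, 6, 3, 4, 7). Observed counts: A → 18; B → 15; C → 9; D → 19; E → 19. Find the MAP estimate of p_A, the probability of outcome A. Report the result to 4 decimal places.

MAP estimate of p_A = 0.2277

The posterior is Dirichlet(αᵢ + nᵢ) = Dirichlet(24, 21, 12, 23, 26).
For a Dirichlet(a₁,…,a_K) with all aᵢ > 1, the mode has j-th component (aⱼ − 1)/(Σaᵢ − K).
Here Σaᵢ = 106 and K = 5, so p_A = (24 − 1)/(106 − 5) = 23/101 ≈ 0.2277.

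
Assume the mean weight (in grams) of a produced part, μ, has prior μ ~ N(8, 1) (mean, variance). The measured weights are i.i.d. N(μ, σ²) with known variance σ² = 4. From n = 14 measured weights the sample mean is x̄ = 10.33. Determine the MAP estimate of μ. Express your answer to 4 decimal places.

n = 14, x̄ = 10.33.
For a Normal prior and Normal likelihood with known variance, the posterior is Normal; its mode equals its mean, the precision-weighted average.
Prior precision 1/σ₀² = 1/1 = 1; data precision n/σ² = 14/4 = 3.5.
μ̂ = (1·8 + 3.5·10.33) / (1 + 3.5) = 44.155/4.5 = 8831/900 ≈ 9.8122.

μ̂_MAP = 9.8122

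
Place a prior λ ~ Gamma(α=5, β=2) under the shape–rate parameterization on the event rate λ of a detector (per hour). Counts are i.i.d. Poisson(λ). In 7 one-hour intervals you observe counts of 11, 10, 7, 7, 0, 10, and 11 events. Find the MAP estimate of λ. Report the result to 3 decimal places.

Σxᵢ = 11+10+7+7+0+10+11 = 56, with n = 7.
Posterior ∝ λ^4e^(−2λ) · λ^56e^(−7λ) = λ^60e^(−9λ), i.e. Gamma(shape=61, rate=9).
The mode of a Gamma(a, b) with a ≥ 1 (shape–rate) is (a−1)/b = 60/9 ≈ 6.667.

λ̂_MAP = 6.667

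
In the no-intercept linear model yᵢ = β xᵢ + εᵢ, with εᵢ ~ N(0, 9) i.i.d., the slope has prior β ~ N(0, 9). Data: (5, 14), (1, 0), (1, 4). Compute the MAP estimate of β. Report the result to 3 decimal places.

β̂_MAP = 2.643

log p(β | y) = −Σ(yᵢ − βxᵢ)²/(2·9) − β²/(2·9) + const.
Setting the derivative to zero: Σxᵢ(yᵢ − βxᵢ)/9 − β/9 = 0, so β = Σxᵢyᵢ / (Σxᵢ² + σ²/τ²).
Σxᵢyᵢ = 5·14 + 1·0 + 1·4 = 74; Σxᵢ² = 27; σ²/τ² = 1.
β̂_MAP = 74 / (27 + 1) = 74/28 ≈ 2.643.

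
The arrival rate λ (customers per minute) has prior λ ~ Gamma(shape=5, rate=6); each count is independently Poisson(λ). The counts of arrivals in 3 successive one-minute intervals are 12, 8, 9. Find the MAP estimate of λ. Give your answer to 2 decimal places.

Σxᵢ = 12+8+9 = 29, with n = 3.
Posterior ∝ λ^4e^(−6λ) · λ^29e^(−3λ) = λ^33e^(−9λ), i.e. Gamma(shape=34, rate=9).
The mode of a Gamma(a, b) with a ≥ 1 (shape–rate) is (a−1)/b = 33/9 ≈ 3.67.

λ̂_MAP = 3.67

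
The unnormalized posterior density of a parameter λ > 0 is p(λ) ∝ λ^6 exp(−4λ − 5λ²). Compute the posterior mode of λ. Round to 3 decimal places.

λ̂_MAP = 0.600

ℓ'(λ) = 6/λ − 4 − 10λ. Setting this to zero and multiplying by λ: 10λ² + 4λ − 6 = 0.
λ = (−4 + √(4² + 4·10·6)) / (2·10) = (−4 + √256) / 20 = (−4 + 16)/20 = 3/5.
ℓ''(λ) = −6/λ² − 10 < 0, confirming a maximum.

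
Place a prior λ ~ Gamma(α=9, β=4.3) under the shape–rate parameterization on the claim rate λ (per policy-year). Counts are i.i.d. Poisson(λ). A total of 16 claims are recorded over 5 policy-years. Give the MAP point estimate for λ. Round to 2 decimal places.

λ̂_MAP = 2.58

Σxᵢ = 16, n = 5.
Posterior ∝ λ^8e^(−4.3λ) · λ^16e^(−5λ) = λ^24e^(−9.3λ), i.e. Gamma(shape=25, rate=9.3).
The mode of a Gamma(a, b) with a ≥ 1 (shape–rate) is (a−1)/b = 24/9.3 ≈ 2.58.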